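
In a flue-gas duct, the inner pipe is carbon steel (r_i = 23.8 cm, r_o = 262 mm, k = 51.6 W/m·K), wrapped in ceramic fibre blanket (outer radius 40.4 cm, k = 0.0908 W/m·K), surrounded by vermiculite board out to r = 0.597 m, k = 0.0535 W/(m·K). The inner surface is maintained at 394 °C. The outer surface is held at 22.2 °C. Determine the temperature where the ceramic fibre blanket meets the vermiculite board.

Treat each layer as a resistance in series:
  R'_carbon steel = ln(0.262/0.238)/(2πk) = 0.09607/(2π·51.6) = 2.963×10^-4 m·K/W
  R'_ceramic fibre blanket = ln(0.404/0.262)/(2πk) = 0.4331/(2π·0.0908) = 0.7591 m·K/W
  R'_vermiculite board = ln(0.597/0.404)/(2πk) = 0.3905/(2π·0.0535) = 1.162 m·K/W
ΣR = 2.963×10^-4 + 0.7591 + 1.162 = 1.921 m·K/W
Q' = ΔT/ΣR = (394 °C − 22.2 °C)/1.921 = 193.5 W/m
From the inner boundary to the ceramic fibre blanket/vermiculite board interface, ΣR_partial = 0.7594 m·K/W.
T_interface = T_in − Q'·ΣR_partial = 394 °C − (193.5)(0.7594) = 247 °C

T = 247 °C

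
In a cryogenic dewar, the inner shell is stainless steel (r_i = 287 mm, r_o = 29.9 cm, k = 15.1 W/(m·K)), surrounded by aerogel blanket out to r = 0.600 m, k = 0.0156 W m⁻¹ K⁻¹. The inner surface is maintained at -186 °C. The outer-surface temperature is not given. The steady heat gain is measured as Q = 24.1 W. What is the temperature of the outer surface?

Series resistances:
  R_stainless steel = (1/0.287 − 1/0.299)/(4πk) = 0.1398/(4π·15.1) = 7.370×10^-4 K/W
  R_aerogel blanket = (1/0.299 − 1/0.600)/(4πk) = 1.678/(4π·0.0156) = 8.559 K/W
ΣR = 8.559 K/W
ΔT = Q·ΣR = 24.1 × 8.559 = 206.3 K
Heat flows inward, so T_out = T_in + ΔT = -186 + 206.3 = 20.3 °C

T_out = 20.3 °C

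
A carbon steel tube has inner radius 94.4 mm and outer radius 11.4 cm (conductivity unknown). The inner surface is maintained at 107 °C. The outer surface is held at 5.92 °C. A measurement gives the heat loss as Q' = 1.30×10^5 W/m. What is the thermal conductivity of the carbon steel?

ΣR = ΔT/Q' = |107 − 5.92|/1.30×10^5 = 7.775×10^-4 m·K/W
ln(r₂/r₁)/(2πk) = 7.775×10^-4 ⇒ k = 0.1887/(2π·7.775×10^-4) = 38.6 W/m·K

k = 38.6 W/m·K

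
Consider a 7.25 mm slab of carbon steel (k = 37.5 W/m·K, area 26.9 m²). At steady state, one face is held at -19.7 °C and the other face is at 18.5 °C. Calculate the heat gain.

Q = 5.32×10^6 W

Q = kA·ΔT/L = 37.5 × 26.9 × |-19.7 °C − 18.5 °C| / 0.00725 = 5.32×10^6 W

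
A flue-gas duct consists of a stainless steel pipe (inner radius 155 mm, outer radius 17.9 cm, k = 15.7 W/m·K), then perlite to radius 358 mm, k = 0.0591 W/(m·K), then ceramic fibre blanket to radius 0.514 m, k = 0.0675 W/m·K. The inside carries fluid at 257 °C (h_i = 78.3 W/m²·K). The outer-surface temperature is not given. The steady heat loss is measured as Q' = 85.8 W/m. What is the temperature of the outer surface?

T_out = 22.4 °C

Sum the resistances:
  R'_conv,in = 1/(2πr h) = 1/(2π·0.155·78.3) = 0.01311 m·K/W
  R'_stainless steel = ln(0.179/0.155)/(2πk) = 0.1440/(2π·15.7) = 0.001459 m·K/W
  R'_perlite = ln(0.358/0.179)/(2πk) = 0.6931/(2π·0.0591) = 1.867 m·K/W
  R'_ceramic fibre blanket = ln(0.514/0.358)/(2πk) = 0.3617/(2π·0.0675) = 0.8528 m·K/W
ΣR = 2.734 m·K/W
ΔT = Q'·ΣR = 85.8 × 2.734 = 234.6 K
Heat flows outward, so T_out = T_in − ΔT = 257 − 234.6 = 22.4 °C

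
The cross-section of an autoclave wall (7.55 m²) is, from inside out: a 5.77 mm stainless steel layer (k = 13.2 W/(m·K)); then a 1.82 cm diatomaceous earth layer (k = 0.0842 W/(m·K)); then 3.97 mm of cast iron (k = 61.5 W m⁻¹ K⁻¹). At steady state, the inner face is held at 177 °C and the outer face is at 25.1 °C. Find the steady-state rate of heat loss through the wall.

Q = 5.29 kW

Resistance network (inner→outer):
  R_stainless steel = L/(kA) = 0.00577/(13.2·7.55) = 5.790×10^-5 K/W
  R_diatomaceous earth = L/(kA) = 0.0182/(0.0842·7.55) = 0.02863 K/W
  R_cast iron = L/(kA) = 0.00397/(61.5·7.55) = 8.550×10^-6 K/W
ΣR = 5.790×10^-5 + 0.02863 + 8.550×10^-6 = 0.02870 K/W
Q = ΔT/ΣR = (177 °C − 25.1 °C)/0.02870 = 5290 W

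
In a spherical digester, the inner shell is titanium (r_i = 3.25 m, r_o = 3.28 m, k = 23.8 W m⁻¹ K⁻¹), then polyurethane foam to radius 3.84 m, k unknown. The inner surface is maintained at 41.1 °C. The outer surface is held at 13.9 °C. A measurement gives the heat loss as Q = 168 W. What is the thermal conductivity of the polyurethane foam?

k = 0.0219 W/m·K

ΣR = ΔT/Q = |41.1 − 13.9|/168 = 0.1619 K/W
Known resistances:
  R_titanium = (1/3.25 − 1/3.28)/(4πk) = 0.002814/(4π·23.8) = 9.410×10^-6 K/W
R_polyurethane foam = ΣR − ΣR_known = 0.1619 − 9.410×10^-6 = 0.1619 K/W
(1/r₁−1/r₂)/(4πk) = 0.1619 ⇒ k = 0.04446/(4π·0.1619) = 0.0219 W/m·K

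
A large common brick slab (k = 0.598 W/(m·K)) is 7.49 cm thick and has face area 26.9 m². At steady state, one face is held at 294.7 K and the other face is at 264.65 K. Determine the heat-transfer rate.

Q = kA·ΔT/L = 0.598 × 26.9 × |294.7 K − 264.65 K| / 0.0749 = 6450 W

Q = 6.45 kW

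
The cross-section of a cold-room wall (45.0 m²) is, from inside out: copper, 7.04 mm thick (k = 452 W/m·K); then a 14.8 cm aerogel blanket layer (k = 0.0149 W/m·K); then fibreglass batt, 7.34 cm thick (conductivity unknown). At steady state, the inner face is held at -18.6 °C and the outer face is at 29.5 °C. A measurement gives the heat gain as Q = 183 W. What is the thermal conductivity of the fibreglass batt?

k = 0.0387 W/m·K

ΣR = ΔT/Q = |-18.6 − 29.5|/183 = 0.2628 K/W
Known resistances:
  R_copper = L/(kA) = 0.00704/(452·45.0) = 3.461×10^-7 K/W
  R_aerogel blanket = L/(kA) = 0.148/(0.0149·45.0) = 0.2207 K/W
R_fibreglass batt = ΣR − ΣR_known = 0.2628 − 0.2207 = 0.04210 K/W
L/(kA) = 0.04210 ⇒ k = 0.0734/(0.04210·45.0) = 0.0387 W/m·K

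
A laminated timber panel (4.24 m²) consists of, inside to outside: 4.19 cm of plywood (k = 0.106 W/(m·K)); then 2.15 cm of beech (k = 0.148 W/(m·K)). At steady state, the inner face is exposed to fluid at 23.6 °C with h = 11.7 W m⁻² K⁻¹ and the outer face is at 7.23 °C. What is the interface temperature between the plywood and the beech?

Treat each layer as a resistance in series:
  R_conv,in = 1/(hA) = 1/(11.7·4.24) = 0.02016 K/W
  R_plywood = L/(kA) = 0.0419/(0.106·4.24) = 0.09323 K/W
  R_beech = L/(kA) = 0.0215/(0.148·4.24) = 0.03426 K/W
ΣR = 0.02016 + 0.09323 + 0.03426 = 0.1477 K/W
Q = ΔT/ΣR = (23.6 °C − 7.23 °C)/0.1477 = 110.8 W
From the inner boundary to the plywood/beech interface, ΣR_partial = 0.1134 K/W.
T_interface = T_in − Q·ΣR_partial = 23.6 °C − (110.8)(0.1134) = 11.0 °C

T = 11.0 °C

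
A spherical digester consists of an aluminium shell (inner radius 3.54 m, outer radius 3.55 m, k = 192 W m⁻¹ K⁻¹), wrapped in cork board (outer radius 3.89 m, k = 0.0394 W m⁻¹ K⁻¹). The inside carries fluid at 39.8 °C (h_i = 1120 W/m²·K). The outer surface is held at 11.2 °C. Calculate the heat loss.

Q = 575 W

Series thermal resistances, inner to outer:
  R_conv,in = 1/(4πr²h) = 1/(4π·3.54²·1120) = 5.670×10^-6 K/W
  R_aluminium = (1/3.54 − 1/3.55)/(4πk) = 7.957×10^-4/(4π·192) = 3.298×10^-7 K/W
  R_cork board = (1/3.55 − 1/3.89)/(4πk) = 0.02462/(4π·0.0394) = 0.04973 K/W
ΣR = 5.670×10^-6 + 3.298×10^-7 + 0.04973 = 0.04974 K/W
Q = ΔT/ΣR = (39.8 °C − 11.2 °C)/0.04974 = 575 W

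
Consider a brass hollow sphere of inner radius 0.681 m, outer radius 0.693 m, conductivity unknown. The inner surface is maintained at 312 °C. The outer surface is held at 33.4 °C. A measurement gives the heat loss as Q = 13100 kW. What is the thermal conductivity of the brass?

ΣR = ΔT/Q = |312 − 33.4|/1.31×10^7 = 2.127×10^-5 K/W
(1/r₁−1/r₂)/(4πk) = 2.127×10^-5 ⇒ k = 0.02543/(4π·2.127×10^-5) = 95.1 W/m·K

k = 95.1 W/m·K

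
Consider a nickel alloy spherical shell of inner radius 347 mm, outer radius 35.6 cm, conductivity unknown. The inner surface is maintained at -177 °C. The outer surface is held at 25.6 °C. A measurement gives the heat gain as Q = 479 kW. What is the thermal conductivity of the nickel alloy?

k = 13.7 W/m·K

ΣR = ΔT/Q = |-177 − 25.6|/4.79×10^5 = 4.230×10^-4 K/W
(1/r₁−1/r₂)/(4πk) = 4.230×10^-4 ⇒ k = 0.07286/(4π·4.230×10^-4) = 13.7 W/m·K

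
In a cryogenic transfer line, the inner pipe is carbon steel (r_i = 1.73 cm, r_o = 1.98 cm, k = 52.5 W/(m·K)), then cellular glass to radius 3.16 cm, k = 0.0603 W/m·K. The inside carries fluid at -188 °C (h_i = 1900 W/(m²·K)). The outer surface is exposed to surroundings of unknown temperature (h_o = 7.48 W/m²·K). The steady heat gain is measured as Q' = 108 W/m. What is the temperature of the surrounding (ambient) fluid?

T_out = 18.5 °C

Series resistances:
  R'_conv,in = 1/(2πr h) = 1/(2π·0.0173·1900) = 0.004842 m·K/W
  R'_carbon steel = ln(0.0198/0.0173)/(2πk) = 0.1350/(2π·52.5) = 4.092×10^-4 m·K/W
  R'_cellular glass = ln(0.0316/0.0198)/(2πk) = 0.4675/(2π·0.0603) = 1.234 m·K/W
  R'_conv,out = 1/(2πr h) = 1/(2π·0.0316·7.48) = 0.6733 m·K/W
ΣR = 1.912 m·K/W
ΔT = Q'·ΣR = 108 × 1.912 = 206.5 K
Heat flows inward, so T_out = T_in + ΔT = -188 + 206.5 = 18.5 °C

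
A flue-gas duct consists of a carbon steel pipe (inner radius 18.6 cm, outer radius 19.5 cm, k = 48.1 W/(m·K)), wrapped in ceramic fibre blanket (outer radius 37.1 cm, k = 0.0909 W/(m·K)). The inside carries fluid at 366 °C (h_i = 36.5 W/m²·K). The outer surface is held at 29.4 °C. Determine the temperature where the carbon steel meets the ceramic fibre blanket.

T = 359 °C

Resistance network (inner→outer):
  R'_conv,in = 1/(2πr h) = 1/(2π·0.186·36.5) = 0.02344 m·K/W
  R'_carbon steel = ln(0.195/0.186)/(2πk) = 0.04725/(2π·48.1) = 1.564×10^-4 m·K/W
  R'_ceramic fibre blanket = ln(0.371/0.195)/(2πk) = 0.6432/(2π·0.0909) = 1.126 m·K/W
ΣR = 0.02344 + 1.564×10^-4 + 1.126 = 1.150 m·K/W
Q' = ΔT/ΣR = (366 °C − 29.4 °C)/1.150 = 292.7 W/m
From the inner boundary to the carbon steel/ceramic fibre blanket interface, ΣR_partial = 0.02360 m·K/W.
T_interface = T_in − Q'·ΣR_partial = 366 °C − (292.7)(0.02360) = 359 °C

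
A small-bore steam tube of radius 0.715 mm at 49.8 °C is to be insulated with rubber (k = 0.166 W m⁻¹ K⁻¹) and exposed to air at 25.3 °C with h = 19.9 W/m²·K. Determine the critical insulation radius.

r_cr = 0.834 cm

For a cylinder, r_cr = k_ins/h = 0.166/19.9 = 0.00834 m = 0.834 cm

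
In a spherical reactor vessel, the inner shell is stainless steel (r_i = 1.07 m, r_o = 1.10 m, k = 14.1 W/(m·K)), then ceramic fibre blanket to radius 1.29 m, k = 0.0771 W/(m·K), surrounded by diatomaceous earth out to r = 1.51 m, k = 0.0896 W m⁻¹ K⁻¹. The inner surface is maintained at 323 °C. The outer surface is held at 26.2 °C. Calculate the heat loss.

Q = 1240 W

Treat each layer as a resistance in series:
  R_stainless steel = (1/1.07 − 1/1.10)/(4πk) = 0.02549/(4π·14.1) = 1.439×10^-4 K/W
  R_ceramic fibre blanket = (1/1.10 − 1/1.29)/(4πk) = 0.1339/(4π·0.0771) = 0.1382 K/W
  R_diatomaceous earth = (1/1.29 − 1/1.51)/(4πk) = 0.1129/(4π·0.0896) = 0.1003 K/W
ΣR = 1.439×10^-4 + 0.1382 + 0.1003 = 0.2386 K/W
Q = ΔT/ΣR = (323 °C − 26.2 °C)/0.2386 = 1240 W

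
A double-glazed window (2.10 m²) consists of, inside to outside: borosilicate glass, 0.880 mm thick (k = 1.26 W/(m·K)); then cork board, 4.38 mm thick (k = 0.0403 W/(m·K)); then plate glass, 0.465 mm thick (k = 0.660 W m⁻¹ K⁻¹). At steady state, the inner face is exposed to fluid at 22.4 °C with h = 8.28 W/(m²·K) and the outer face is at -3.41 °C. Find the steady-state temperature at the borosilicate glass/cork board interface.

Series thermal resistances, inner to outer:
  R_conv,in = 1/(hA) = 1/(8.28·2.10) = 0.05751 K/W
  R_borosilicate glass = L/(kA) = 8.80×10^-4/(1.26·2.10) = 3.326×10^-4 K/W
  R_cork board = L/(kA) = 0.00438/(0.0403·2.10) = 0.05175 K/W
  R_plate glass = L/(kA) = 4.65×10^-4/(0.660·2.10) = 3.355×10^-4 K/W
ΣR = 0.05751 + 3.326×10^-4 + 0.05175 + 3.355×10^-4 = 0.1099 K/W
Q = ΔT/ΣR = (22.4 °C − -3.41 °C)/0.1099 = 234.8 W
From the inner boundary to the borosilicate glass/cork board interface, ΣR_partial = 0.05784 K/W.
T_interface = T_in − Q·ΣR_partial = 22.4 °C − (234.8)(0.05784) = 8.82 °C

T = 8.82 °C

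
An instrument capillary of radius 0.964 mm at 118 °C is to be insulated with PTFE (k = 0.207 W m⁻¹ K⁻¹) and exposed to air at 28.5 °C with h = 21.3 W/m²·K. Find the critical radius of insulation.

For a cylinder, r_cr = k_ins/h = 0.207/21.3 = 0.00972 m = 0.972 cm

r_cr = 0.972 cm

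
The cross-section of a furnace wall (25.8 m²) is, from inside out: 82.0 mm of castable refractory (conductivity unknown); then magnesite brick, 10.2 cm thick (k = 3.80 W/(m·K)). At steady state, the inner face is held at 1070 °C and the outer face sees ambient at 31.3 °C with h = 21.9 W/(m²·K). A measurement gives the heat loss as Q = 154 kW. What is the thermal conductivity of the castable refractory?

ΣR = ΔT/Q = |1070 − 31.3|/1.54×10^5 = 0.006745 K/W
Known resistances:
  R_magnesite brick = L/(kA) = 0.102/(3.80·25.8) = 0.001040 K/W
  R_conv,out = 1/(hA) = 1/(21.9·25.8) = 0.001770 K/W
R_castable refractory = ΣR − ΣR_known = 0.006745 − 0.002810 = 0.003935 K/W
L/(kA) = 0.003935 ⇒ k = 0.0820/(0.003935·25.8) = 0.808 W/m·K

k = 0.808 W/m·K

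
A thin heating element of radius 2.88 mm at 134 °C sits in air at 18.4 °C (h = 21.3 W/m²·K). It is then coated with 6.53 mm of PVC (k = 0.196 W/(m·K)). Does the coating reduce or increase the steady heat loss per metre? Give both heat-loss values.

Critical radius for a cylinder: r_cr = k/h = 0.00920 m = 0.920 cm.
Outer radius after coating: r₂ = 0.00288 + 0.00653 = 0.00941 m.
r₁ < r_cr < r₂: heat loss rises to a maximum at r_cr then falls. Whether the coating helps depends on whether Q(r₂) has dropped back below Q(r₁).
Bare: R = 1/(2πr₁h) = 2.594 m·K/W; Q = 115.6/2.594 = 44.6 W/m.
Coated: R = R_cond + R_conv = 1.755 m·K/W; Q = 115.6/1.755 = 65.9 W/m.

increases: 44.6 → 65.9 W/m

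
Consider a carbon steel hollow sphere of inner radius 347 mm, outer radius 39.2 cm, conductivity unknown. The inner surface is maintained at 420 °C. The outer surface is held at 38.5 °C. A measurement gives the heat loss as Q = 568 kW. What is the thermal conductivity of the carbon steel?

ΣR = ΔT/Q = |420 − 38.5|/5.68×10^5 = 6.717×10^-4 K/W
(1/r₁−1/r₂)/(4πk) = 6.717×10^-4 ⇒ k = 0.3308/(4π·6.717×10^-4) = 39.2 W/m·K

k = 39.2 W/m·K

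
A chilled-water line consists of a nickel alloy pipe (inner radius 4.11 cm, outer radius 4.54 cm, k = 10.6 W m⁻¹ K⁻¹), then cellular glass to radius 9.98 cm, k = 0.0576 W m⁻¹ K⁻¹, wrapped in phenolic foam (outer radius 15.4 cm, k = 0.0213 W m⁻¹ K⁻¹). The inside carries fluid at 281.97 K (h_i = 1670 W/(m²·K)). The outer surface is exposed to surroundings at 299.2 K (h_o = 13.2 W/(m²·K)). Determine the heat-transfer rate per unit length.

Resistance network (inner→outer):
  R'_conv,in = 1/(2πr h) = 1/(2π·0.0411·1670) = 0.002319 m·K/W
  R'_nickel alloy = ln(0.0454/0.0411)/(2πk) = 0.09950/(2π·10.6) = 0.001494 m·K/W
  R'_cellular glass = ln(0.0998/0.0454)/(2πk) = 0.7877/(2π·0.0576) = 2.176 m·K/W
  R'_phenolic foam = ln(0.154/0.0998)/(2πk) = 0.4338/(2π·0.0213) = 3.241 m·K/W
  R'_conv,out = 1/(2πr h) = 1/(2π·0.154·13.2) = 0.07829 m·K/W
ΣR = 0.002319 + 0.001494 + 2.176 + 3.241 + 0.07829 = 5.499 m·K/W
Q' = ΔT/ΣR = (281.97 K − 299.2 K)/5.499 = -3.13 W/m
(Negative Q' ⇒ heat flows inward; heat gain = 3.13 W/m.)

Q' = 3.13 W/m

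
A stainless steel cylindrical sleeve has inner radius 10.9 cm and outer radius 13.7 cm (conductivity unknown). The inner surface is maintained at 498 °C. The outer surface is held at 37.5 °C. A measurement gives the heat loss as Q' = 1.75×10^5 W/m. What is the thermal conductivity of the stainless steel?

ΣR = ΔT/Q' = |498 − 37.5|/1.75×10^5 = 0.002631 m·K/W
ln(r₂/r₁)/(2πk) = 0.002631 ⇒ k = 0.2286/(2π·0.002631) = 13.8 W/m·K

k = 13.8 W/m·K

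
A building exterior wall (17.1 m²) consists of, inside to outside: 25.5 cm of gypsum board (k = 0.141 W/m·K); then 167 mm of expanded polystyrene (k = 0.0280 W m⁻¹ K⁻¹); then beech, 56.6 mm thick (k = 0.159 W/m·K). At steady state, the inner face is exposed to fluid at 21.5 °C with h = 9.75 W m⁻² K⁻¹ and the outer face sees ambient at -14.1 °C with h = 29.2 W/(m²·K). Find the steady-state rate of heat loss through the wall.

Treat each layer as a resistance in series:
  R_conv,in = 1/(hA) = 1/(9.75·17.1) = 0.005998 K/W
  R_gypsum board = L/(kA) = 0.255/(0.141·17.1) = 0.1058 K/W
  R_expanded polystyrene = L/(kA) = 0.167/(0.0280·17.1) = 0.3488 K/W
  R_beech = L/(kA) = 0.0566/(0.159·17.1) = 0.02082 K/W
  R_conv,out = 1/(hA) = 1/(29.2·17.1) = 0.002003 K/W
ΣR = 0.005998 + 0.1058 + 0.3488 + 0.02082 + 0.002003 = 0.4834 K/W
Q = ΔT/ΣR = (21.5 °C − -14.1 °C)/0.4834 = 73.6 W

Q = 73.6 W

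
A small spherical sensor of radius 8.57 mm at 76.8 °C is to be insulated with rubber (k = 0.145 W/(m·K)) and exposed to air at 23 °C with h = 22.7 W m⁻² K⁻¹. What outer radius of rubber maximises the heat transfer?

r_cr = 1.28 cm

For a sphere, r_cr = 2k_ins/h = 2·0.145/22.7 = 0.0128 m = 1.28 cm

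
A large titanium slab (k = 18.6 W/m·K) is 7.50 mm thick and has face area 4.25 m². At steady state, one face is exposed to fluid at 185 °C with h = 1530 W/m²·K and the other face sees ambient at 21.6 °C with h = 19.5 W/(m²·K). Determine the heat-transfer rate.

Q = 13.3 kW

Resistance network (inner→outer):
  R_conv,in = 1/(hA) = 1/(1530·4.25) = 1.538×10^-4 K/W
  R_titanium = L/(kA) = 0.00750/(18.6·4.25) = 9.488×10^-5 K/W
  R_conv,out = 1/(hA) = 1/(19.5·4.25) = 0.01207 K/W
ΣR = 1.538×10^-4 + 9.488×10^-5 + 0.01207 = 0.01232 K/W
Q = ΔT/ΣR = (185 °C − 21.6 °C)/0.01232 = 13300 W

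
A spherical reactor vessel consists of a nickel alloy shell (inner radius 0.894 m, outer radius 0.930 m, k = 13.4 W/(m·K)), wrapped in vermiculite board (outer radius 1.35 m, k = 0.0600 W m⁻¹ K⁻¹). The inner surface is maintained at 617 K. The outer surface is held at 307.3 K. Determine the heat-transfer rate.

Q = 698 W

Resistance network (inner→outer):
  R_nickel alloy = (1/0.894 − 1/0.930)/(4πk) = 0.04330/(4π·13.4) = 2.571×10^-4 K/W
  R_vermiculite board = (1/0.930 − 1/1.35)/(4πk) = 0.3345/(4π·0.0600) = 0.4437 K/W
ΣR = 2.571×10^-4 + 0.4437 = 0.4440 K/W
Q = ΔT/ΣR = (617 K − 307.3 K)/0.4440 = 698 W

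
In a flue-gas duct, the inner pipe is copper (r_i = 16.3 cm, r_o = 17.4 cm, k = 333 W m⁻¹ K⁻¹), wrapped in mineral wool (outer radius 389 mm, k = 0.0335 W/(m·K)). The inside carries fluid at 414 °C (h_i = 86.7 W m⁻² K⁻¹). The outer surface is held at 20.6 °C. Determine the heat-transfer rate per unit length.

Treat each layer as a resistance in series:
  R'_conv,in = 1/(2πr h) = 1/(2π·0.163·86.7) = 0.01126 m·K/W
  R'_copper = ln(0.174/0.163)/(2πk) = 0.06531/(2π·333) = 3.121×10^-5 m·K/W
  R'_mineral wool = ln(0.389/0.174)/(2πk) = 0.8045/(2π·0.0335) = 3.822 m·K/W
ΣR = 0.01126 + 3.121×10^-5 + 3.822 = 3.833 m·K/W
Q' = ΔT/ΣR = (414 °C − 20.6 °C)/3.833 = 103 W/m

Q' = 103 W/m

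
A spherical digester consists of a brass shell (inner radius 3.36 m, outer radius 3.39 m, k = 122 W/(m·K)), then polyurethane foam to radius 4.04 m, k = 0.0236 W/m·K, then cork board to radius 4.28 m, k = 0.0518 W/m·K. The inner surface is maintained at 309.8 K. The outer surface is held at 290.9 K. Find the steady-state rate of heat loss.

Q = 104 W

Series thermal resistances, inner to outer:
  R_brass = (1/3.36 − 1/3.39)/(4πk) = 0.002634/(4π·122) = 1.718×10^-6 K/W
  R_polyurethane foam = (1/3.39 − 1/4.04)/(4πk) = 0.04746/(4π·0.0236) = 0.1600 K/W
  R_cork board = (1/4.04 − 1/4.28)/(4πk) = 0.01388/(4π·0.0518) = 0.02132 K/W
ΣR = 1.718×10^-6 + 0.1600 + 0.02132 = 0.1813 K/W
Q = ΔT/ΣR = (309.8 K − 290.9 K)/0.1813 = 104 W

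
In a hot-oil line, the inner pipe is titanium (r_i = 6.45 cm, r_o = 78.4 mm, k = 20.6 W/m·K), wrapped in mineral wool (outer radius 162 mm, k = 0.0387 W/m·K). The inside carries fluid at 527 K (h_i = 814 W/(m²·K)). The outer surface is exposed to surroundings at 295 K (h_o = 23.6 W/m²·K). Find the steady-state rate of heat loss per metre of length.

Q' = 76.5 W/m

Treat each layer as a resistance in series:
  R'_conv,in = 1/(2πr h) = 1/(2π·0.0645·814) = 0.003031 m·K/W
  R'_titanium = ln(0.0784/0.0645)/(2πk) = 0.1952/(2π·20.6) = 0.001508 m·K/W
  R'_mineral wool = ln(0.162/0.0784)/(2πk) = 0.7258/(2π·0.0387) = 2.985 m·K/W
  R'_conv,out = 1/(2πr h) = 1/(2π·0.162·23.6) = 0.04163 m·K/W
ΣR = 0.003031 + 0.001508 + 2.985 + 0.04163 = 3.031 m·K/W
Q' = ΔT/ΣR = (527 K − 295 K)/3.031 = 76.5 W/m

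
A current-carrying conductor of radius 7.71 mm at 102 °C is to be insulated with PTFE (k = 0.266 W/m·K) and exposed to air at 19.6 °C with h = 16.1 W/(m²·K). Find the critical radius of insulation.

For a cylinder, r_cr = k_ins/h = 0.266/16.1 = 0.0165 m = 1.65 cm

r_cr = 1.65 cm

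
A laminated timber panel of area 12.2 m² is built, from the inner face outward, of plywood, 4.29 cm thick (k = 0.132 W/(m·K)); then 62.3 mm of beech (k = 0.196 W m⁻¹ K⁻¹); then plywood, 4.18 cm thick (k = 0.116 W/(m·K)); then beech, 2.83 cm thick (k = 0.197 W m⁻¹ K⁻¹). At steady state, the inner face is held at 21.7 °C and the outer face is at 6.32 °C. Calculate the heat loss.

Series thermal resistances, inner to outer:
  R_plywood = L/(kA) = 0.0429/(0.132·12.2) = 0.02664 K/W
  R_beech = L/(kA) = 0.0623/(0.196·12.2) = 0.02605 K/W
  R_plywood = L/(kA) = 0.0418/(0.116·12.2) = 0.02954 K/W
  R_beech = L/(kA) = 0.0283/(0.197·12.2) = 0.01177 K/W
ΣR = 0.02664 + 0.02605 + 0.02954 + 0.01177 = 0.09400 K/W
Q = ΔT/ΣR = (21.7 °C − 6.32 °C)/0.09400 = 164 W

Q = 164 W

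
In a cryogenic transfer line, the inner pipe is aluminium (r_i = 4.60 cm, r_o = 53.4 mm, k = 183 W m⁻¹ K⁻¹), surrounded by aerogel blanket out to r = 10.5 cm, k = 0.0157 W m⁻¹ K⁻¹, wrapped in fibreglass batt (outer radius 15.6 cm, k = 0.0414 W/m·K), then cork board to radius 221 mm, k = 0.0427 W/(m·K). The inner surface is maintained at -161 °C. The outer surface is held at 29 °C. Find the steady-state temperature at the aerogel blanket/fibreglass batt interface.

T = -26.4 °C

Treat each layer as a resistance in series:
  R'_aluminium = ln(0.0534/0.0460)/(2πk) = 0.1492/(2π·183) = 1.297×10^-4 m·K/W
  R'_aerogel blanket = ln(0.105/0.0534)/(2πk) = 0.6761/(2π·0.0157) = 6.854 m·K/W
  R'_fibreglass batt = ln(0.156/0.105)/(2πk) = 0.3959/(2π·0.0414) = 1.522 m·K/W
  R'_cork board = ln(0.221/0.156)/(2πk) = 0.3483/(2π·0.0427) = 1.298 m·K/W
ΣR = 1.297×10^-4 + 6.854 + 1.522 + 1.298 = 9.674 m·K/W
Q' = ΔT/ΣR = (-161 °C − 29 °C)/9.674 = -19.64 W/m
From the inner boundary to the aerogel blanket/fibreglass batt interface, ΣR_partial = 6.854 m·K/W.
T_interface = T_in − Q'·ΣR_partial = -161 °C − (-19.64)(6.854) = -26.4 °C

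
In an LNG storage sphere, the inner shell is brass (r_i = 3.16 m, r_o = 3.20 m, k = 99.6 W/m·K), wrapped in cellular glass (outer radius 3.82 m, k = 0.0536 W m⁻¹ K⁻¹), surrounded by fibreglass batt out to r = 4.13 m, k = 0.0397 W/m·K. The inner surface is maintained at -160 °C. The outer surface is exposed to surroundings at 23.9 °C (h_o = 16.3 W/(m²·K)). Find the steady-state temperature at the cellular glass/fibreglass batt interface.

T = -39.6 °C

Treat each layer as a resistance in series:
  R_brass = (1/3.16 − 1/3.20)/(4πk) = 0.003956/(4π·99.6) = 3.160×10^-6 K/W
  R_cellular glass = (1/3.20 − 1/3.82)/(4πk) = 0.05072/(4π·0.0536) = 0.07530 K/W
  R_fibreglass batt = (1/3.82 − 1/4.13)/(4πk) = 0.01965/(4π·0.0397) = 0.03939 K/W
  R_conv,out = 1/(4πr²h) = 1/(4π·4.13²·16.3) = 2.862×10^-4 K/W
ΣR = 3.160×10^-6 + 0.07530 + 0.03939 + 2.862×10^-4 = 0.1150 K/W
Q = ΔT/ΣR = (-160 °C − 23.9 °C)/0.1150 = -1599 W
From the inner boundary to the cellular glass/fibreglass batt interface, ΣR_partial = 0.07530 K/W.
T_interface = T_in − Q·ΣR_partial = -160 °C − (-1599)(0.07530) = -39.6 °C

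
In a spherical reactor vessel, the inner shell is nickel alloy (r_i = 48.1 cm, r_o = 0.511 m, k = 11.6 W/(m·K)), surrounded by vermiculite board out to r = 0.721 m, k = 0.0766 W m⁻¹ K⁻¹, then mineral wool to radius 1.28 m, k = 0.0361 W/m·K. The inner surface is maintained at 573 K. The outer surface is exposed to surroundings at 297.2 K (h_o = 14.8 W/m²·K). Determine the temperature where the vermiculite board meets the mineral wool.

T = 488 K

Resistance network (inner→outer):
  R_nickel alloy = (1/0.481 − 1/0.511)/(4πk) = 0.1221/(4π·11.6) = 8.373×10^-4 K/W
  R_vermiculite board = (1/0.511 − 1/0.721)/(4πk) = 0.5700/(4π·0.0766) = 0.5921 K/W
  R_mineral wool = (1/0.721 − 1/1.28)/(4πk) = 0.6057/(4π·0.0361) = 1.335 K/W
  R_conv,out = 1/(4πr²h) = 1/(4π·1.28²·14.8) = 0.003282 K/W
ΣR = 8.373×10^-4 + 0.5921 + 1.335 + 0.003282 = 1.931 K/W
Q = ΔT/ΣR = (573 K − 297.2 K)/1.931 = 142.8 W
From the inner boundary to the vermiculite board/mineral wool interface, ΣR_partial = 0.5929 K/W.
T_interface = T_in − Q·ΣR_partial = 573 K − (142.8)(0.5929) = 488 K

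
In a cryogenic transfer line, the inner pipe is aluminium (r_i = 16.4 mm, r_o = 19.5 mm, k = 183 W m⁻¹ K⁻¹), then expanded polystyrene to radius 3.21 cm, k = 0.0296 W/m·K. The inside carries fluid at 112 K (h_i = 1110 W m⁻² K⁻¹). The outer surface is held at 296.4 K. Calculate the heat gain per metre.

Q' = 68.6 W/m

Treat each layer as a resistance in series:
  R'_conv,in = 1/(2πr h) = 1/(2π·0.0164·1110) = 0.008743 m·K/W
  R'_aluminium = ln(0.0195/0.0164)/(2πk) = 0.1731/(2π·183) = 1.506×10^-4 m·K/W
  R'_expanded polystyrene = ln(0.0321/0.0195)/(2πk) = 0.4984/(2π·0.0296) = 2.680 m·K/W
ΣR = 0.008743 + 1.506×10^-4 + 2.680 = 2.689 m·K/W
Q' = ΔT/ΣR = (112 K − 296.4 K)/2.689 = -68.6 W/m
(Negative Q' ⇒ heat flows inward; heat gain = 68.6 W/m.)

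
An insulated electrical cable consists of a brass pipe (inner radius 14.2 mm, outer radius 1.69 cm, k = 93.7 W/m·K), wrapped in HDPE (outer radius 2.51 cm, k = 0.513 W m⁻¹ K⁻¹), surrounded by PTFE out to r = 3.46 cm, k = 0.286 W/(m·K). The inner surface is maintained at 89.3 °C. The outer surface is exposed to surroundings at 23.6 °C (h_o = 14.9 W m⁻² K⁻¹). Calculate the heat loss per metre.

Q' = 108 W/m

Series thermal resistances, inner to outer:
  R'_brass = ln(0.0169/0.0142)/(2πk) = 0.1741/(2π·93.7) = 2.957×10^-4 m·K/W
  R'_HDPE = ln(0.0251/0.0169)/(2πk) = 0.3956/(2π·0.513) = 0.1227 m·K/W
  R'_PTFE = ln(0.0346/0.0251)/(2πk) = 0.3210/(2π·0.286) = 0.1786 m·K/W
  R'_conv,out = 1/(2πr h) = 1/(2π·0.0346·14.9) = 0.3087 m·K/W
ΣR = 2.957×10^-4 + 0.1227 + 0.1786 + 0.3087 = 0.6103 m·K/W
Q' = ΔT/ΣR = (89.3 °C − 23.6 °C)/0.6103 = 108 W/m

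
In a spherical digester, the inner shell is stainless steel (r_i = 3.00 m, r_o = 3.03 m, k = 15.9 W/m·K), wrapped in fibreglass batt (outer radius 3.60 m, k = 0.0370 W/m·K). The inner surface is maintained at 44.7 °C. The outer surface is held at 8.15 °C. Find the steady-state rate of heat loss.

Q = 325 W

Resistance network (inner→outer):
  R_stainless steel = (1/3.00 − 1/3.03)/(4πk) = 0.003300/(4π·15.9) = 1.652×10^-5 K/W
  R_fibreglass batt = (1/3.03 − 1/3.60)/(4πk) = 0.05226/(4π·0.0370) = 0.1124 K/W
ΣR = 1.652×10^-5 + 0.1124 = 0.1124 K/W
Q = ΔT/ΣR = (44.7 °C − 8.15 °C)/0.1124 = 325 W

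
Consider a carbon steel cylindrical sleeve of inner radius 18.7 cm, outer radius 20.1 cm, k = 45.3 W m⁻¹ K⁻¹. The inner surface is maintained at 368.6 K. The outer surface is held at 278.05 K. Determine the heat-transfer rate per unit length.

Q' = 2πk·ΔT/ln(r₂/r₁) = 2π × 45.3 × 90.55 / ln(0.201/0.187) = 3.57×10^5 W/m

Q' = 357 kW/m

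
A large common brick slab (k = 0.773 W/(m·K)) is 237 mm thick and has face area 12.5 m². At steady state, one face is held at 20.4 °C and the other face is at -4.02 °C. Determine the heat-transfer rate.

Q = kA·ΔT/L = 0.773 × 12.5 × |20.4 °C − -4.02 °C| / 0.237 = 996 W

Q = 996 W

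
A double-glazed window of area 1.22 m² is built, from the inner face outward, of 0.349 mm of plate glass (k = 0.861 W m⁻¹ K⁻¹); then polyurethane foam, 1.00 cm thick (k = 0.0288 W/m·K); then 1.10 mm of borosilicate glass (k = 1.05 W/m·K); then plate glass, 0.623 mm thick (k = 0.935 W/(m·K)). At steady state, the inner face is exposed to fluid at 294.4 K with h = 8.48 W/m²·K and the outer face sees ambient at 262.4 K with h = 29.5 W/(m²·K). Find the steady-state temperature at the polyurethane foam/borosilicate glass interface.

Treat each layer as a resistance in series:
  R_conv,in = 1/(hA) = 1/(8.48·1.22) = 0.09666 K/W
  R_plate glass = L/(kA) = 3.49×10^-4/(0.861·1.22) = 3.322×10^-4 K/W
  R_polyurethane foam = L/(kA) = 0.0100/(0.0288·1.22) = 0.2846 K/W
  R_borosilicate glass = L/(kA) = 0.00110/(1.05·1.22) = 8.587×10^-4 K/W
  R_plate glass = L/(kA) = 6.23×10^-4/(0.935·1.22) = 5.462×10^-4 K/W
  R_conv,out = 1/(hA) = 1/(29.5·1.22) = 0.02779 K/W
ΣR = 0.09666 + 3.322×10^-4 + 0.2846 + 8.587×10^-4 + 5.462×10^-4 + 0.02779 = 0.4108 K/W
Q = ΔT/ΣR = (294.4 K − 262.4 K)/0.4108 = 77.90 W
From the inner boundary to the polyurethane foam/borosilicate glass interface, ΣR_partial = 0.3816 K/W.
T_interface = T_in − Q·ΣR_partial = 294.4 K − (77.90)(0.3816) = 264.67 K

T = 264.67 K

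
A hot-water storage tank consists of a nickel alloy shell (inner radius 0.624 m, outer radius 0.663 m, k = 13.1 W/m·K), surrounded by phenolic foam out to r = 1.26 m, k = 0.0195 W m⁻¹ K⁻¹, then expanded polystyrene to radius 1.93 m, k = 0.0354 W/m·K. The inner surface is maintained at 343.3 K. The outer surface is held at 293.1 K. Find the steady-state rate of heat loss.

Series thermal resistances, inner to outer:
  R_nickel alloy = (1/0.624 − 1/0.663)/(4πk) = 0.09427/(4π·13.1) = 5.726×10^-4 K/W
  R_phenolic foam = (1/0.663 − 1/1.26)/(4πk) = 0.7146/(4π·0.0195) = 2.916 K/W
  R_expanded polystyrene = (1/1.26 − 1/1.93)/(4πk) = 0.2755/(4π·0.0354) = 0.6193 K/W
ΣR = 5.726×10^-4 + 2.916 + 0.6193 = 3.536 K/W
Q = ΔT/ΣR = (343.3 K − 293.1 K)/3.536 = 14.2 W

Q = 14.2 W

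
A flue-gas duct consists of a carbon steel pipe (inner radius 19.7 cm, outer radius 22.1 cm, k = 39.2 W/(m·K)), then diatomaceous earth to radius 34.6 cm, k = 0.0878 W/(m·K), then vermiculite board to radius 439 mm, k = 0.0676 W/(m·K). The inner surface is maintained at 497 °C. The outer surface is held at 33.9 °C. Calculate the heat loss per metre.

Treat each layer as a resistance in series:
  R'_carbon steel = ln(0.221/0.197)/(2πk) = 0.1150/(2π·39.2) = 4.667×10^-4 m·K/W
  R'_diatomaceous earth = ln(0.346/0.221)/(2πk) = 0.4483/(2π·0.0878) = 0.8126 m·K/W
  R'_vermiculite board = ln(0.439/0.346)/(2πk) = 0.2381/(2π·0.0676) = 0.5605 m·K/W
ΣR = 4.667×10^-4 + 0.8126 + 0.5605 = 1.374 m·K/W
Q' = ΔT/ΣR = (497 °C − 33.9 °C)/1.374 = 337 W/m

Q' = 337 W/m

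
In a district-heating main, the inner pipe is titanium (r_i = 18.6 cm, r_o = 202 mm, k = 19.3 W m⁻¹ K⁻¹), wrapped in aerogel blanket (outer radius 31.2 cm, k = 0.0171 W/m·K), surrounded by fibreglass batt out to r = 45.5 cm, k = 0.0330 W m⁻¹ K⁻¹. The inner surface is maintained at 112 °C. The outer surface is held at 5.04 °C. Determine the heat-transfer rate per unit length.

Treat each layer as a resistance in series:
  R'_titanium = ln(0.202/0.186)/(2πk) = 0.08252/(2π·19.3) = 6.805×10^-4 m·K/W
  R'_aerogel blanket = ln(0.312/0.202)/(2πk) = 0.4347/(2π·0.0171) = 4.046 m·K/W
  R'_fibreglass batt = ln(0.455/0.312)/(2πk) = 0.3773/(2π·0.0330) = 1.820 m·K/W
ΣR = 6.805×10^-4 + 4.046 + 1.820 = 5.867 m·K/W
Q' = ΔT/ΣR = (112 °C − 5.04 °C)/5.867 = 18.2 W/m

Q' = 18.2 W/m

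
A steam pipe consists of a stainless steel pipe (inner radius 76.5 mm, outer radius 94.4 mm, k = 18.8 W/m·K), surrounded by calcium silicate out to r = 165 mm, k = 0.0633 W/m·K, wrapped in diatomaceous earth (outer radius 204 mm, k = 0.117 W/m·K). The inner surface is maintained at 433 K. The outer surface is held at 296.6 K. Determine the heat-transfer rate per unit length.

Resistance network (inner→outer):
  R'_stainless steel = ln(0.0944/0.0765)/(2πk) = 0.2103/(2π·18.8) = 0.001780 m·K/W
  R'_calcium silicate = ln(0.165/0.0944)/(2πk) = 0.5584/(2π·0.0633) = 1.404 m·K/W
  R'_diatomaceous earth = ln(0.204/0.165)/(2πk) = 0.2122/(2π·0.117) = 0.2886 m·K/W
ΣR = 0.001780 + 1.404 + 0.2886 = 1.694 m·K/W
Q' = ΔT/ΣR = (433 K − 296.6 K)/1.694 = 80.5 W/m

Q' = 80.5 W/m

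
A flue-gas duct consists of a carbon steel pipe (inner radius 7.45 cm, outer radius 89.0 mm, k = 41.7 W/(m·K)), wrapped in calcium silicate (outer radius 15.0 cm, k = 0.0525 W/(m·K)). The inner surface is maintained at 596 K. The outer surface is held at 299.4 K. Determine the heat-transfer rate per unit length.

Resistance network (inner→outer):
  R'_carbon steel = ln(0.0890/0.0745)/(2πk) = 0.1778/(2π·41.7) = 6.787×10^-4 m·K/W
  R'_calcium silicate = ln(0.150/0.0890)/(2πk) = 0.5220/(2π·0.0525) = 1.582 m·K/W
ΣR = 6.787×10^-4 + 1.582 = 1.583 m·K/W
Q' = ΔT/ΣR = (596 K − 299.4 K)/1.583 = 187 W/m

Q' = 187 W/m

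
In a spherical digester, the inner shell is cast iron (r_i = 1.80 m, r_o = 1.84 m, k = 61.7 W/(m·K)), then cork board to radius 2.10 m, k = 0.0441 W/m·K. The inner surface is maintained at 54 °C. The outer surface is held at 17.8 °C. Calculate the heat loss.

Series thermal resistances, inner to outer:
  R_cast iron = (1/1.80 − 1/1.84)/(4πk) = 0.01208/(4π·61.7) = 1.558×10^-5 K/W
  R_cork board = (1/1.84 − 1/2.10)/(4πk) = 0.06729/(4π·0.0441) = 0.1214 K/W
ΣR = 1.558×10^-5 + 0.1214 = 0.1214 K/W
Q = ΔT/ΣR = (54 °C − 17.8 °C)/0.1214 = 298 W

Q = 298 W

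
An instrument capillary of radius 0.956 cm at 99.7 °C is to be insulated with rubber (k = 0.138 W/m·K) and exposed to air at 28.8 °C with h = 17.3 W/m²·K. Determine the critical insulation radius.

r_cr = 0.798 cm

For a cylinder, r_cr = k_ins/h = 0.138/17.3 = 0.00798 m = 0.798 cm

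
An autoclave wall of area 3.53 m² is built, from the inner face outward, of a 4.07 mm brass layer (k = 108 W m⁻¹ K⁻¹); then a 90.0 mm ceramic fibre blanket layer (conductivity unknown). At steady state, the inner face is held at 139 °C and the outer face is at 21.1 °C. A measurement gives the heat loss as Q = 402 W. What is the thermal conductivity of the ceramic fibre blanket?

k = 0.0869 W/m·K

ΣR = ΔT/Q = |139 − 21.1|/402 = 0.2933 K/W
Known resistances:
  R_brass = L/(kA) = 0.00407/(108·3.53) = 1.068×10^-5 K/W
R_ceramic fibre blanket = ΣR − ΣR_known = 0.2933 − 1.068×10^-5 = 0.2933 K/W
L/(kA) = 0.2933 ⇒ k = 0.0900/(0.2933·3.53) = 0.0869 W/m·K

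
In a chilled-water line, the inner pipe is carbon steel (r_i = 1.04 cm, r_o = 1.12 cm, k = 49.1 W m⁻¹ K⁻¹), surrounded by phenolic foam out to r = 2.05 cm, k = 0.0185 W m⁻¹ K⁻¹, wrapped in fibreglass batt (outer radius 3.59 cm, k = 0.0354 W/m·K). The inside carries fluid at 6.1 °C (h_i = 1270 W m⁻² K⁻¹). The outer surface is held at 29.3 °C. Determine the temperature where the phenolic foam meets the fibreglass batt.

Treat each layer as a resistance in series:
  R'_conv,in = 1/(2πr h) = 1/(2π·0.0104·1270) = 0.01205 m·K/W
  R'_carbon steel = ln(0.0112/0.0104)/(2πk) = 0.07411/(2π·49.1) = 2.402×10^-4 m·K/W
  R'_phenolic foam = ln(0.0205/0.0112)/(2πk) = 0.6045/(2π·0.0185) = 5.201 m·K/W
  R'_fibreglass batt = ln(0.0359/0.0205)/(2πk) = 0.5603/(2π·0.0354) = 2.519 m·K/W
ΣR = 0.01205 + 2.402×10^-4 + 5.201 + 2.519 = 7.732 m·K/W
Q' = ΔT/ΣR = (6.1 °C − 29.3 °C)/7.732 = -3.001 W/m
From the inner boundary to the phenolic foam/fibreglass batt interface, ΣR_partial = 5.213 m·K/W.
T_interface = T_in − Q'·ΣR_partial = 6.1 °C − (-3.001)(5.213) = 21.7 °C

T = 21.7 °C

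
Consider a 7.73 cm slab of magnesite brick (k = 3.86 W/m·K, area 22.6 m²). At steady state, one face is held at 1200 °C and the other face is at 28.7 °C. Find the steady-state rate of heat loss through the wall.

Q = 1320 kW

Q = kA·ΔT/L = 3.86 × 22.6 × |1200 °C − 28.7 °C| / 0.0773 = 1.32×10^6 W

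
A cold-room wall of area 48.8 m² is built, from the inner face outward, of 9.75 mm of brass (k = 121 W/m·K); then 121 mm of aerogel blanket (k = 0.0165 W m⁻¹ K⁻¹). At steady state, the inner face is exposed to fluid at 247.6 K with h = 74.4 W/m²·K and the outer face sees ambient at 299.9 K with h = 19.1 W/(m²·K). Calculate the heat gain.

Resistance network (inner→outer):
  R_conv,in = 1/(hA) = 1/(74.4·48.8) = 2.754×10^-4 K/W
  R_brass = L/(kA) = 0.00975/(121·48.8) = 1.651×10^-6 K/W
  R_aerogel blanket = L/(kA) = 0.121/(0.0165·48.8) = 0.1503 K/W
  R_conv,out = 1/(hA) = 1/(19.1·48.8) = 0.001073 K/W
ΣR = 2.754×10^-4 + 1.651×10^-6 + 0.1503 + 0.001073 = 0.1517 K/W
Q = ΔT/ΣR = (247.6 K − 299.9 K)/0.1517 = -345 W
(Negative Q ⇒ heat flows inward; heat gain = 345 W.)

Q = 345 W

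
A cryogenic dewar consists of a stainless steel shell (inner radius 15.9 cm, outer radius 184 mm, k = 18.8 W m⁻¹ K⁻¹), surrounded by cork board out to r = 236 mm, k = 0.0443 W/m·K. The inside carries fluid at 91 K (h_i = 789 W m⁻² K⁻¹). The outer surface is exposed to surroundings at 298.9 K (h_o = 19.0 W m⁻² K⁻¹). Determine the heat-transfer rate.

Treat each layer as a resistance in series:
  R_conv,in = 1/(4πr²h) = 1/(4π·0.159²·789) = 0.003990 K/W
  R_stainless steel = (1/0.159 − 1/0.184)/(4πk) = 0.8545/(4π·18.8) = 0.003617 K/W
  R_cork board = (1/0.184 − 1/0.236)/(4πk) = 1.197/(4π·0.0443) = 2.151 K/W
  R_conv,out = 1/(4πr²h) = 1/(4π·0.236²·19.0) = 0.07520 K/W
ΣR = 0.003990 + 0.003617 + 2.151 + 0.07520 = 2.234 K/W
Q = ΔT/ΣR = (91 K − 298.9 K)/2.234 = -93.1 W
(Negative Q ⇒ heat flows inward; heat gain = 93.1 W.)

Q = 93.1 W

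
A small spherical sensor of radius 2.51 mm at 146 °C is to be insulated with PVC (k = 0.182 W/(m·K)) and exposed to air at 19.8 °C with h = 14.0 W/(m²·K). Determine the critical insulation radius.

For a sphere, r_cr = 2k_ins/h = 2·0.182/14.0 = 0.0260 m = 2.60 cm

r_cr = 2.60 cm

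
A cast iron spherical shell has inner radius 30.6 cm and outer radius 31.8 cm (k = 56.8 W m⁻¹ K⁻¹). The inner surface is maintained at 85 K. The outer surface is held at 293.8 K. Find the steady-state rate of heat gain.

Q = 4πk·ΔT/(1/r₁ − 1/r₂) = 4π × 56.8 × 208.8 / (1/0.306 − 1/0.318) = 1.21×10^6 W

Q = 1210 kW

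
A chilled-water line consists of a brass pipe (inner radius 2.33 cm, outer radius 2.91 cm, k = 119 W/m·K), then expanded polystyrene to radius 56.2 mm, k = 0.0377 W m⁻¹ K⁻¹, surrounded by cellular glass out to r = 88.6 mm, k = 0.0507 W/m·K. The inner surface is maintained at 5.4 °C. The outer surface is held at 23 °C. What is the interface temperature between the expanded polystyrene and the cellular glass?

T = 17.0 °C

Treat each layer as a resistance in series:
  R'_brass = ln(0.0291/0.0233)/(2πk) = 0.2223/(2π·119) = 2.973×10^-4 m·K/W
  R'_expanded polystyrene = ln(0.0562/0.0291)/(2πk) = 0.6582/(2π·0.0377) = 2.779 m·K/W
  R'_cellular glass = ln(0.0886/0.0562)/(2πk) = 0.4552/(2π·0.0507) = 1.429 m·K/W
ΣR = 2.973×10^-4 + 2.779 + 1.429 = 4.208 m·K/W
Q' = ΔT/ΣR = (5.4 °C − 23 °C)/4.208 = -4.183 W/m
From the inner boundary to the expanded polystyrene/cellular glass interface, ΣR_partial = 2.779 m·K/W.
T_interface = T_in − Q'·ΣR_partial = 5.4 °C − (-4.183)(2.779) = 17.0 °C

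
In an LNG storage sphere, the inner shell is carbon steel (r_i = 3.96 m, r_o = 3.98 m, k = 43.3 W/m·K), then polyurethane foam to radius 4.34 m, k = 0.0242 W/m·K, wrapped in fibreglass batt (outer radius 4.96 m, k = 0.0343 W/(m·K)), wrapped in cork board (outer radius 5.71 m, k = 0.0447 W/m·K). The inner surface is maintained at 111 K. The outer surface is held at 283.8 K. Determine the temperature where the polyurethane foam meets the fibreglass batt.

T = 175.9 K

Series thermal resistances, inner to outer:
  R_carbon steel = (1/3.96 − 1/3.98)/(4πk) = 0.001269/(4π·43.3) = 2.332×10^-6 K/W
  R_polyurethane foam = (1/3.98 − 1/4.34)/(4πk) = 0.02084/(4π·0.0242) = 0.06853 K/W
  R_fibreglass batt = (1/4.34 − 1/4.96)/(4πk) = 0.02880/(4π·0.0343) = 0.06682 K/W
  R_cork board = (1/4.96 − 1/5.71)/(4πk) = 0.02648/(4π·0.0447) = 0.04714 K/W
ΣR = 2.332×10^-6 + 0.06853 + 0.06682 + 0.04714 = 0.1825 K/W
Q = ΔT/ΣR = (111 K − 283.8 K)/0.1825 = -946.8 W
From the inner boundary to the polyurethane foam/fibreglass batt interface, ΣR_partial = 0.06853 K/W.
T_interface = T_in − Q·ΣR_partial = 111 K − (-946.8)(0.06853) = 175.9 K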